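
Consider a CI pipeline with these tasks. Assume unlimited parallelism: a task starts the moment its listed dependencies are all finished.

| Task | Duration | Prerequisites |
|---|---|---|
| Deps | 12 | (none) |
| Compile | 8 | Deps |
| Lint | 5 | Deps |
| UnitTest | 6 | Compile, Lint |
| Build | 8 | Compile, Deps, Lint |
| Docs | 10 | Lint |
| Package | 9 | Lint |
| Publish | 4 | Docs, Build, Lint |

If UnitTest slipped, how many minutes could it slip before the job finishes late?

Deps→Compile→Build→Publish = 12+8+8+4 = 32 sets the makespan at 32 minutes.
UnitTest finishes as early as 26 and must finish by 32.
Float = 32 − 26 = 6.

6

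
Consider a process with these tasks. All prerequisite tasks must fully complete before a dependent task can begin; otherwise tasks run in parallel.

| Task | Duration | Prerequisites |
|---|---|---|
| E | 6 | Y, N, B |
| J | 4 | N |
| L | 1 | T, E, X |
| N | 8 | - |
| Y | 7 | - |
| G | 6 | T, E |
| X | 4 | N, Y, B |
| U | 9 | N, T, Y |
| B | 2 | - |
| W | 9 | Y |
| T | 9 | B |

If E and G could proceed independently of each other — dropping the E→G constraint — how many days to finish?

20

With the dependency in place, N→E→G = 8+6+6 = 20 sets the finish at 20 days.
Without E→G, G's earliest start moves from 14 to 11.
The longest chain is now B→T→U = 2+9+9 = 20, so the job takes 20 days.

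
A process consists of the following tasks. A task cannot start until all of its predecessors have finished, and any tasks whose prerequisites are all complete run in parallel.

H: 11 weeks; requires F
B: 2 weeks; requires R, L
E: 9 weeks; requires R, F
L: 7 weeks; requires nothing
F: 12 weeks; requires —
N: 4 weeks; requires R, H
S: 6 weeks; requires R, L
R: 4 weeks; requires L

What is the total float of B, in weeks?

Critical path: F→H→N = 12+11+4 = 27, so the finish is 27 weeks.
B finishes as early as 13 and must finish by 27.
So B can slip 27 − 13 = 14 weeks.

14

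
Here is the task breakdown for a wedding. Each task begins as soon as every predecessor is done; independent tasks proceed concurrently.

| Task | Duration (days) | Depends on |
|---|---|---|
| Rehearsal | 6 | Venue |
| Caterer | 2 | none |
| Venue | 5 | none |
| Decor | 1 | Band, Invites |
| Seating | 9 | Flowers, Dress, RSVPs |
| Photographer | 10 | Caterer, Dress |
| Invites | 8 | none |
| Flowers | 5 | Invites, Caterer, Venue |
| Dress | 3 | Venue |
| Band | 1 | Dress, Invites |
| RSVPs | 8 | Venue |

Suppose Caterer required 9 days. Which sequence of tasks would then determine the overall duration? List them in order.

Caterer, Flowers, Seating

Actual critical path: Venue→RSVPs→Seating = 5+8+9 = 22 ⇒ 22 days.
Caterer is off the critical path — its longest chain is 16 days, giving 6 of slack.
Now Caterer→Flowers→Seating = 9+5+9 = 23 is longest, so the finish becomes 23 days.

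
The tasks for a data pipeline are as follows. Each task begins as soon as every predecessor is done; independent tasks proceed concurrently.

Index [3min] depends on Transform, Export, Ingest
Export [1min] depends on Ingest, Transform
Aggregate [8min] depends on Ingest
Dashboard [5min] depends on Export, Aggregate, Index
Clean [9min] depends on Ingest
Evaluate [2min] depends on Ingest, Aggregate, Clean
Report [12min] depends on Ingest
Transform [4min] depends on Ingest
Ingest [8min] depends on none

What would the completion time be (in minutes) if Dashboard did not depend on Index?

With the dependency in place, Ingest→Transform→Export→Index→Dashboard = 8+4+1+3+5 = 21 sets the finish at 21 minutes.
Dropping Index→Dashboard doesn't change Dashboard's earliest start (16); another predecessor still binds.
The longest chain is now Ingest→Aggregate→Dashboard = 8+8+5 = 21, so the schedule takes 21 minutes.

21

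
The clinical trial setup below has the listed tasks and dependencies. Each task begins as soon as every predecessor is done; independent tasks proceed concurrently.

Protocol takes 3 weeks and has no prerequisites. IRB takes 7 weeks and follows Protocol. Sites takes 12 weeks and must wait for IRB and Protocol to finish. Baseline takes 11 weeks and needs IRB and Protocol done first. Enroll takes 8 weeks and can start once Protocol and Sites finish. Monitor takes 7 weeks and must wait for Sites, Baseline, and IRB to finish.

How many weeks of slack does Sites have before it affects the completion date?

Protocol→IRB→Sites→Enroll = 3+7+12+8 = 30 sets the makespan at 30 weeks.
Longest path through Sites: 30 weeks (earliest finish 22, latest finish 22).
Slack of Sites = 10 − 10 = 0 weeks.

0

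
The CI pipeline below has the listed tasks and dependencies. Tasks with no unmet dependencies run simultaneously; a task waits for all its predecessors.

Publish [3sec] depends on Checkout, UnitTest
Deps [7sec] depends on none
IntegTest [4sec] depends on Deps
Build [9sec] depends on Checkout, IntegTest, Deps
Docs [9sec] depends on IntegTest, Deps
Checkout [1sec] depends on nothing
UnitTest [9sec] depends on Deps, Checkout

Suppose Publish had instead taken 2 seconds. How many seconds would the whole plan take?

The binding path is Deps→IntegTest→Build = 7+4+9 = 20; finish at 20 seconds.
Publish has 1 second of float (longest path through it is 19).
That remains the longest chain; total 20 seconds.

20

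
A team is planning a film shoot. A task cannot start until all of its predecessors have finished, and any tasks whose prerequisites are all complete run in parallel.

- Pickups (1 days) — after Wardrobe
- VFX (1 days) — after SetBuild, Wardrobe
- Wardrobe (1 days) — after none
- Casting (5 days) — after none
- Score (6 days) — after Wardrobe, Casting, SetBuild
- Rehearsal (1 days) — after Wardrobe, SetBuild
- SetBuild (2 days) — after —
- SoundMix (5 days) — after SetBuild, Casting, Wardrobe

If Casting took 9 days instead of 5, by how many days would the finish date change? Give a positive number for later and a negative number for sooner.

4

Baseline: Casting→Score = 5+6 = 11 → 11 days.
Since Casting is critical, the +4 change carries straight to that chain (now 15 days).
No other chain overtakes it, so the finish is 15 days.
Change in finish: 15 − 11 = +4 days.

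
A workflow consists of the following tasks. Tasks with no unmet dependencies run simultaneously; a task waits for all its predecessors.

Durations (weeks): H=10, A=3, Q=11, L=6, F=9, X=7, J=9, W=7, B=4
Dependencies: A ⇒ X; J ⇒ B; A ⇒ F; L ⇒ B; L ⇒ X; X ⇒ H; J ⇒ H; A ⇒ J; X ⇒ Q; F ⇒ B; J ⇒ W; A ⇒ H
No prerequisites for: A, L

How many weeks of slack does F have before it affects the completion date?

L→X→Q = 6+7+11 = 24 sets the makespan at 24 weeks.
The longest chain containing F totals 16 weeks.
So F can slip 20 − 12 = 8 weeks.

8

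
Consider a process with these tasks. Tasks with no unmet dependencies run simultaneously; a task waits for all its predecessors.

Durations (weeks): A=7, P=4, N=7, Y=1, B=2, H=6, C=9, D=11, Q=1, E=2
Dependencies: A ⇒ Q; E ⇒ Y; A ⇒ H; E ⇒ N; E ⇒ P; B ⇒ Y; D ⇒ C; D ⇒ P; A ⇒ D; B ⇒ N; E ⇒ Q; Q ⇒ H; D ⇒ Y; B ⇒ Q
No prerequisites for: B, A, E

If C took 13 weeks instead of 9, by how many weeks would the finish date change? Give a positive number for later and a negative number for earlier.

4

Actual critical path: A→D→C = 7+11+9 = 27 ⇒ 27 weeks.
C is on the critical path; changing it to 13 makes that path 31 weeks.
That remains the longest chain; total 31 weeks.
Change in finish: 31 − 27 = +4 weeks.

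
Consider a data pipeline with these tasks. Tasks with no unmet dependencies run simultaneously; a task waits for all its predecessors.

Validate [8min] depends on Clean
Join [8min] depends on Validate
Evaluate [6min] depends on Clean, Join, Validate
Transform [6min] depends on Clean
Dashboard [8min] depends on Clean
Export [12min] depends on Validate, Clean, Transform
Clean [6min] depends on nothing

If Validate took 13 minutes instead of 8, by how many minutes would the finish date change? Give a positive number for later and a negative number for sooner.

5

As given, the longest chain is Clean→Validate→Join→Evaluate = 6+8+8+6 = 28, so the finish is 28 minutes.
Validate lies on that path, so at 13 minutes the path becomes 33 minutes.
That remains the longest chain; total 33 minutes.
Change in finish: 33 − 28 = +5 minutes.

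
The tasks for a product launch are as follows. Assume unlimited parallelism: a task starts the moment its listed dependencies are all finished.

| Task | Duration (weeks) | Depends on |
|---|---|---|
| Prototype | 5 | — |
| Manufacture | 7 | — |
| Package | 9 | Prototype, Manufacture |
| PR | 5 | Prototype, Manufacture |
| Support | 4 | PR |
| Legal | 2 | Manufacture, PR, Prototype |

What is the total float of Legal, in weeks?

2

The longest chain is Manufacture→Package = 7+9 = 16; overall finish 16 weeks.
Longest path through Legal: 14 weeks (earliest finish 14, latest finish 16).
So Legal can slip 16 − 14 = 2 weeks.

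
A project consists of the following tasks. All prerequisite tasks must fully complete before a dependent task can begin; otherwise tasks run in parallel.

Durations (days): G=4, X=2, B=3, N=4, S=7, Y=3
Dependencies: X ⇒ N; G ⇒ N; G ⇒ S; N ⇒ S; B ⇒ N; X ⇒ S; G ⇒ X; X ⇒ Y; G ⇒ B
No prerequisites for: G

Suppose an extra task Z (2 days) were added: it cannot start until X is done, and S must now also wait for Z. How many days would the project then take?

Originally the project takes 18 days.
With Z inserted, S now waits for max(G, N, X, Z).
New critical path: G→B→N→S = 4+3+4+7 = 18 ⇒ 18 days.

18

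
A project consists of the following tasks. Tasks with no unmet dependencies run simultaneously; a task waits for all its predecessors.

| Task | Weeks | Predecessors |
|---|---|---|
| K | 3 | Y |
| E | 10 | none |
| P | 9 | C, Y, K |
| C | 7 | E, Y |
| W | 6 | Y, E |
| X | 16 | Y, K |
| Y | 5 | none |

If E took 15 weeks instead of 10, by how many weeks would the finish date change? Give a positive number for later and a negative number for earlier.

As given, the longest chain is E→C→P = 10+7+9 = 26, so the finish is 26 weeks.
E is on the critical path; changing it to 15 makes that path 31 weeks.
No other chain overtakes it, so the finish is 31 weeks.
Change in finish: 31 − 26 = +5 weeks.

5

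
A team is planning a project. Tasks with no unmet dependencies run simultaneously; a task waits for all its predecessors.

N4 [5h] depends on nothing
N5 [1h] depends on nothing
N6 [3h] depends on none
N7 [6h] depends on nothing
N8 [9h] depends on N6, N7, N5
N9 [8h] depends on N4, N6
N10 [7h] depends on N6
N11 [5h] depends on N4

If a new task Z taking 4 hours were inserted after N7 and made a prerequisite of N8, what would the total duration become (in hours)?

19

Originally the plan takes 15 hours.
With Z inserted, N8 now waits for max(N6, N7, N5, Z).
New critical path: N7→Z→N8 = 6+4+9 = 19 ⇒ 19 hours.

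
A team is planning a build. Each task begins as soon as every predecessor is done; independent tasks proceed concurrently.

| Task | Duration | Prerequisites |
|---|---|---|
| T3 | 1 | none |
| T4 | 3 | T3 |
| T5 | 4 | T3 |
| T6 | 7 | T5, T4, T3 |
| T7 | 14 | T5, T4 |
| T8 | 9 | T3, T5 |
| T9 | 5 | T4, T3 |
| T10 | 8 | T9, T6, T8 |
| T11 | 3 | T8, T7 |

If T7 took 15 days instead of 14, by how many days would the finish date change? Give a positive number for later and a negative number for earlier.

Actual critical path: T3→T5→T7→T11 = 1+4+14+3 = 22 ⇒ 22 days.
T7 lies on that path, so at 15 days the path becomes 23 days.
That remains the longest chain; total 23 days.
Change in finish: 23 − 22 = +1 days.

1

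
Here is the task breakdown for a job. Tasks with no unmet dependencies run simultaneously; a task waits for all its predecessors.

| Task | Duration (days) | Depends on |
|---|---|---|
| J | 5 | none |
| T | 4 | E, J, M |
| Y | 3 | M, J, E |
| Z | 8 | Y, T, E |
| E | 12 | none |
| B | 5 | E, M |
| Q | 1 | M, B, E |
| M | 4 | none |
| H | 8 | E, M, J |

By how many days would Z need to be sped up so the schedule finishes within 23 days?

1

Current finish: 24 days; target: 23.
Z is on every critical path, so each day cut from Z cuts the finish by one (this holds down to a finish of 20).
Need 24 − 23 = 1 day off Z → Z becomes 7 days, finish becomes 23.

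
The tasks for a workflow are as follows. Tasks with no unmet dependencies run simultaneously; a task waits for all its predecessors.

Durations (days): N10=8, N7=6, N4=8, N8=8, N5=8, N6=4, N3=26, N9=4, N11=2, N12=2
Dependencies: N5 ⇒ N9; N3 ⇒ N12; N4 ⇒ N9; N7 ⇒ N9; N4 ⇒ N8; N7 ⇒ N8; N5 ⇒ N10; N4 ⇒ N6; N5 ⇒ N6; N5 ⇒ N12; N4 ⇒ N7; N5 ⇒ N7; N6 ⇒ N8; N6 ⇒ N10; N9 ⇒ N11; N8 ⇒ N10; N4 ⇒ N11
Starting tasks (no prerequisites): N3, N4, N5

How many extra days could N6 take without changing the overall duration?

2

N4→N7→N8→N10 = 8+6+8+8 = 30 sets the makespan at 30 days.
Longest path through N6: 28 days (earliest finish 12, latest finish 14).
So N6 can slip 14 − 12 = 2 days.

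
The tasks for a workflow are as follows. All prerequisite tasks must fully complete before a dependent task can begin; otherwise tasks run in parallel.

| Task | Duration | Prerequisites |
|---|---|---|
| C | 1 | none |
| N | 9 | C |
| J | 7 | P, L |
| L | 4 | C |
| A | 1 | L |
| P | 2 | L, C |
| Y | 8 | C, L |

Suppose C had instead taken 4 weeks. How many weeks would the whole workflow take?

Baseline: C→L→P→J = 1+4+2+7 = 14 → 14 weeks.
Since C is critical, the +3 change carries straight to that chain (now 17 weeks).
That remains the longest chain; total 17 weeks.

17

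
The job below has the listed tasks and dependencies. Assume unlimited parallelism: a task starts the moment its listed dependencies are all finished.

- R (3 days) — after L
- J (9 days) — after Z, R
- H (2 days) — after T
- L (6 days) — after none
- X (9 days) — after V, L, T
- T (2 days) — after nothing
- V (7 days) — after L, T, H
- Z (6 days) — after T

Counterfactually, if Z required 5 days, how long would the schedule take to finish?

22

Critical path before the change: L→V→X = 6+7+9 = 22 giving 22 days.
Z has 5 days of float (longest path through it is 17).
That remains the longest chain; total 22 days.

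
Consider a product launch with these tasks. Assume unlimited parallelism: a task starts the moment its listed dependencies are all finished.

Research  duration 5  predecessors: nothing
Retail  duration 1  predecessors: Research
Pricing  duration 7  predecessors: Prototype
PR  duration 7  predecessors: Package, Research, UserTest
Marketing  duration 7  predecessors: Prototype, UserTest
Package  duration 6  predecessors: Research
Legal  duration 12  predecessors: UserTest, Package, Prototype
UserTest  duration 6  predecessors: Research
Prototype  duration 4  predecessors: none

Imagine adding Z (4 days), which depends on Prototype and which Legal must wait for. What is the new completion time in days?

23

Originally the job takes 23 days.
With Z inserted, Legal now waits for max(UserTest, Package, Prototype, Z).
New critical path: Research→UserTest→Legal = 5+6+12 = 23 ⇒ 23 days.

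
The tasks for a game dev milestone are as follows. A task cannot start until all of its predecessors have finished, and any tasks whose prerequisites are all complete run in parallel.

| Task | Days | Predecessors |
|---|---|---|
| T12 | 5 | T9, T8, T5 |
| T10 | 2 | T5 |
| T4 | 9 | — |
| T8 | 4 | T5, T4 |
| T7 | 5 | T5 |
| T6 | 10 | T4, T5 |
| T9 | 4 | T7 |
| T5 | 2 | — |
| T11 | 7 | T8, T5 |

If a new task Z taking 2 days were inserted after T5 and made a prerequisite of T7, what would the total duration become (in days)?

20

Originally the job takes 20 days.
With Z inserted, T7 now waits for max(T5, Z).
New critical path: T4→T8→T11 = 9+4+7 = 20 ⇒ 20 days.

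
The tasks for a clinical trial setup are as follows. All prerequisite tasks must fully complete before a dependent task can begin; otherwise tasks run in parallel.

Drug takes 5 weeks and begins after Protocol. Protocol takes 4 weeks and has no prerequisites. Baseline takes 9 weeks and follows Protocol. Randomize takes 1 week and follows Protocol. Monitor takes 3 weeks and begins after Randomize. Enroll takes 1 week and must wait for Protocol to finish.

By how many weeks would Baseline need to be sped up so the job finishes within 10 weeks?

Current finish: 13 weeks; target: 10.
Baseline is on every critical path, so each week cut from Baseline cuts the finish by one (this holds down to a finish of 9).
Need 13 − 10 = 3 weeks off Baseline → Baseline becomes 6 weeks, finish becomes 10.

3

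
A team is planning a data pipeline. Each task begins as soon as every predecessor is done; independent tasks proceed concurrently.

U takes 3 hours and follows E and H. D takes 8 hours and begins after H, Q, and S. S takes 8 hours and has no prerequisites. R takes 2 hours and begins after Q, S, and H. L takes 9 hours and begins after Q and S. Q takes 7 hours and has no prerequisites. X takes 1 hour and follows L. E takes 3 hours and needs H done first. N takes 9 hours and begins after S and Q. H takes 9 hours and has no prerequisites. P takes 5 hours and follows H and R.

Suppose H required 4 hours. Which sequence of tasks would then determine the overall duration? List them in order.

S, L, X

As given, the longest chain is S→L→X = 8+9+1 = 18, so the finish is 18 hours.
H is off the critical path — its longest chain is 17 hours, giving 1 of slack.
That remains the longest chain; total 18 hours.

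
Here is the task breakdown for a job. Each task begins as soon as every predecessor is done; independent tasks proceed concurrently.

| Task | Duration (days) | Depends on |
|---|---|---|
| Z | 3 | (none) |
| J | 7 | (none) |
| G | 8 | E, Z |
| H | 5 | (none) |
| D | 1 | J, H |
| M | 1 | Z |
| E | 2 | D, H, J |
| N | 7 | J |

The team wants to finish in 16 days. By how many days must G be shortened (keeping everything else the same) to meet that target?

Current finish: 18 days; target: 16.
G is on every critical path, so each day cut from G cuts the finish by one (this holds down to a finish of 14).
Need 18 − 16 = 2 days off G → G becomes 6 days, finish becomes 16.

2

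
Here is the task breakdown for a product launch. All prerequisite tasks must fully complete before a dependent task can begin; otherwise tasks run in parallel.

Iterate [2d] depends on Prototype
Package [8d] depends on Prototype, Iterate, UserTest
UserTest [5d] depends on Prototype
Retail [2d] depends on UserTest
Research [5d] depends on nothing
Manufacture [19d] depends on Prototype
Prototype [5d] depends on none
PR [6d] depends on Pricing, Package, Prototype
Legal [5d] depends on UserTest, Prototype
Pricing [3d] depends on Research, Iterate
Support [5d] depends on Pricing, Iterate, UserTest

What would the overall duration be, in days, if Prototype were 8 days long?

Baseline: Prototype→UserTest→Package→PR = 5+5+8+6 = 24 → 24 days.
Prototype is on the critical path; changing it to 8 makes that path 27 days.
That remains the longest chain; total 27 days.

27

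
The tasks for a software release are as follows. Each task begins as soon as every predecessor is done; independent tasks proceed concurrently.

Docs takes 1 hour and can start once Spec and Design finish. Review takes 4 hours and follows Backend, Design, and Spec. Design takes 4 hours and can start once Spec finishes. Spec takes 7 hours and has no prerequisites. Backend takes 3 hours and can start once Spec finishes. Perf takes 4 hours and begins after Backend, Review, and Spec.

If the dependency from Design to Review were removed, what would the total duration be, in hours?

18

Original critical path: Spec→Design→Review→Perf = 7+4+4+4 = 19 ⇒ 19 hours.
Without Design→Review, Review's earliest start moves from 11 to 10.
The longest chain is now Spec→Backend→Review→Perf = 7+3+4+4 = 18, so the project takes 18 hours.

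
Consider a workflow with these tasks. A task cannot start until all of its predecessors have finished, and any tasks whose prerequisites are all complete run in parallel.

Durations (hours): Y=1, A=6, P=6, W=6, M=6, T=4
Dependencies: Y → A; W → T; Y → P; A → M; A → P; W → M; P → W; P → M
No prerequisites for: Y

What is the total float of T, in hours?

Critical path: Y→A→P→W→M = 1+6+6+6+6 = 25, so the finish is 25 hours.
T finishes as early as 23 and must finish by 25.
Float = 25 − 23 = 2.

2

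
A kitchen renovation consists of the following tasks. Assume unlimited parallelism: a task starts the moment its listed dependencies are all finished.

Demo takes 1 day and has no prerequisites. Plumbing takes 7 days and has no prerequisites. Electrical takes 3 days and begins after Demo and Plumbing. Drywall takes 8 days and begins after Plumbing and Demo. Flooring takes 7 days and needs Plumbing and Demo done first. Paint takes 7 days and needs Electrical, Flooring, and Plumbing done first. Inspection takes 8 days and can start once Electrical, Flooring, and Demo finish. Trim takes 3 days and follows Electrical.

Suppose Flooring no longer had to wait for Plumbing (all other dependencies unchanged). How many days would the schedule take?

18

With the dependency in place, Plumbing→Flooring→Inspection = 7+7+8 = 22 sets the finish at 22 days.
Without Plumbing→Flooring, Flooring's earliest start moves from 7 to 1.
The longest chain is now Plumbing→Electrical→Inspection = 7+3+8 = 18, so the schedule takes 18 days.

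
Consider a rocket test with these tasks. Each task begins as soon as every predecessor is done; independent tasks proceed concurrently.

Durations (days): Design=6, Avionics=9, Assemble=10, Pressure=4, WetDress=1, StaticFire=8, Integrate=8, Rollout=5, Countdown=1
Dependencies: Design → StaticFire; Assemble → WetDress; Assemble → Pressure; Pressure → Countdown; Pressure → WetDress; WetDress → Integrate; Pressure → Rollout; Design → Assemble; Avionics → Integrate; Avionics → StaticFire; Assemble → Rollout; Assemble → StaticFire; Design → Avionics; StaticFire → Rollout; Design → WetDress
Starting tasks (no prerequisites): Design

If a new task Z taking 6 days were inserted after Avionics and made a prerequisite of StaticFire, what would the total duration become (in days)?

34

Originally the project takes 29 days.
With Z inserted, StaticFire now waits for max(Design, Avionics, Assemble, Z).
New critical path: Design→Avionics→Z→StaticFire→Rollout = 6+9+6+8+5 = 34 ⇒ 34 days.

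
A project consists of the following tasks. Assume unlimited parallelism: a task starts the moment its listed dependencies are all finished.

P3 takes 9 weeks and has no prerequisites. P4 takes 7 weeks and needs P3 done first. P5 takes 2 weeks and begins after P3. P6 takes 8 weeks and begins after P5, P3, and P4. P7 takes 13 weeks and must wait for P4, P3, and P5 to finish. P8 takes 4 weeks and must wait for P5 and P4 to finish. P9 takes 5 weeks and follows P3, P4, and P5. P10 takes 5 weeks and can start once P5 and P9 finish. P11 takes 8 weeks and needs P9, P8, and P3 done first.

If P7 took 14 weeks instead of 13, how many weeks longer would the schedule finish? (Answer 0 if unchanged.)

1

As given, the longest chain is P3→P4→P7 = 9+7+13 = 29, so the finish is 29 weeks.
P7 lies on that path, so at 14 weeks the path becomes 30 weeks.
No other chain overtakes it, so the finish is 30 weeks.
Change in finish: 30 − 29 = +1 weeks.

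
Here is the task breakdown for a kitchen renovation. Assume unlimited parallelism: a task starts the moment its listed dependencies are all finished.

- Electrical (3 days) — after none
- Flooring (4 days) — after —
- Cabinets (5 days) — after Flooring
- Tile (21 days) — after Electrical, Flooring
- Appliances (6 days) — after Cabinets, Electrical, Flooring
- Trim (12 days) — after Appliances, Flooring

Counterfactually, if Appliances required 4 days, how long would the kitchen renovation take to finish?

Baseline: Flooring→Cabinets→Appliances→Trim = 4+5+6+12 = 27 → 27 days.
Appliances is on the critical path; changing it to 4 makes that path 25 days.
The critical path is still Flooring→Cabinets→Appliances→Trim; finish is now 25 days.

25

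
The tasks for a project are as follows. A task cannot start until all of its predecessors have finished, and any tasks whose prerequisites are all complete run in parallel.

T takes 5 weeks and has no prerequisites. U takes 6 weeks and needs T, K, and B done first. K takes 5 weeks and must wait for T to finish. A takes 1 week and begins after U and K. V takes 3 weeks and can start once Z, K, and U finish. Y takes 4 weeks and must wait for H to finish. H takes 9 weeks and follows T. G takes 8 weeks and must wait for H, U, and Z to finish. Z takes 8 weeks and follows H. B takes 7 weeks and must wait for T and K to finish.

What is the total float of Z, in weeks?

1

Critical path: T→K→B→U→G = 5+5+7+6+8 = 31, so the finish is 31 weeks.
Longest path through Z: 30 weeks (earliest finish 22, latest finish 23).
Slack of Z = 15 − 14 = 1 week.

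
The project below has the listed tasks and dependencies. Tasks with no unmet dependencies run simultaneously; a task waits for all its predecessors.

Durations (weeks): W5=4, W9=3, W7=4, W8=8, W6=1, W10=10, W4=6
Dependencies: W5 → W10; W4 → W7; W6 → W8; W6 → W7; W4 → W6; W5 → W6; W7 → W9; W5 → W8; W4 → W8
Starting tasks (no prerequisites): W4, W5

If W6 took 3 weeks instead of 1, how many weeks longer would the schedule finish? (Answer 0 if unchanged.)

2

Actual critical path: W4→W6→W8 = 6+1+8 = 15 ⇒ 15 weeks.
Since W6 is critical, the +2 change carries straight to that chain (now 17 weeks).
That remains the longest chain; total 17 weeks.
Change in finish: 17 − 15 = +2 weeks.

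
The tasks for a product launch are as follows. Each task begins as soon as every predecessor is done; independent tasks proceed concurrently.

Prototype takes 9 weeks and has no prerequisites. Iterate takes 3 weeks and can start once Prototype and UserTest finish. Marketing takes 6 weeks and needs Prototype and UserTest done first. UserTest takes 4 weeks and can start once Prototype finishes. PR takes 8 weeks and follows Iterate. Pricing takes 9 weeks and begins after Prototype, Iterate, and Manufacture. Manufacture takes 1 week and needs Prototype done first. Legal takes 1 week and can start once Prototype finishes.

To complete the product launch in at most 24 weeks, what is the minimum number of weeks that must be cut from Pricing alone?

1

Current finish: 25 weeks; target: 24.
Pricing is on every critical path, so each week cut from Pricing cuts the finish by one (this holds down to a finish of 24).
Need 25 − 24 = 1 week off Pricing → Pricing becomes 8 weeks, finish becomes 24.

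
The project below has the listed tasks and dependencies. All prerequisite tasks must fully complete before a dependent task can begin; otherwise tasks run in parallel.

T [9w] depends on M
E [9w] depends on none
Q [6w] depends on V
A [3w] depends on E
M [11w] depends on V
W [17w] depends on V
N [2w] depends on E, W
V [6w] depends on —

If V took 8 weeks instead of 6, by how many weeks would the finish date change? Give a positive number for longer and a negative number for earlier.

The binding path is V→M→T = 6+11+9 = 26; finish at 26 weeks.
V lies on that path, so at 8 weeks the path becomes 28 weeks.
That remains the longest chain; total 28 weeks.
Change in finish: 28 − 26 = +2 weeks.

2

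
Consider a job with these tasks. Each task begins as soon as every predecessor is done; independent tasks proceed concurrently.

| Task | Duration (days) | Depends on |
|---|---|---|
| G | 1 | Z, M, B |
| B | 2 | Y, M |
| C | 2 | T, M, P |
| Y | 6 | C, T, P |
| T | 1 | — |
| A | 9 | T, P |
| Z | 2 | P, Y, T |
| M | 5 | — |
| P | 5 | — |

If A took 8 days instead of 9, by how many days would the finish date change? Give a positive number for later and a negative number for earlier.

Actual critical path: P→C→Y→Z→G = 5+2+6+2+1 = 16 ⇒ 16 days.
A has 2 days of float (longest path through it is 14).
The critical path is still P→C→Y→Z→G; finish is now 16 days.
Change in finish: 16 − 16 = +0 days.

0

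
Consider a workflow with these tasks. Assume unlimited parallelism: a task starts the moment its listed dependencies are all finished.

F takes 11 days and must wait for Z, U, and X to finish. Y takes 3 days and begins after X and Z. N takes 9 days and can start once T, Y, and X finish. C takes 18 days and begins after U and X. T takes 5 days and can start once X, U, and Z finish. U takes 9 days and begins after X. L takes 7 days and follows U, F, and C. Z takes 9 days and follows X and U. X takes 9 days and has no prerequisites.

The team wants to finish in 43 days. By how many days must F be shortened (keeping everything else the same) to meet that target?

2

Current finish: 45 days; target: 43.
F is on every critical path, so each day cut from F cuts the finish by one (this holds down to a finish of 43).
Need 45 − 43 = 2 days off F → F becomes 9 days, finish becomes 43.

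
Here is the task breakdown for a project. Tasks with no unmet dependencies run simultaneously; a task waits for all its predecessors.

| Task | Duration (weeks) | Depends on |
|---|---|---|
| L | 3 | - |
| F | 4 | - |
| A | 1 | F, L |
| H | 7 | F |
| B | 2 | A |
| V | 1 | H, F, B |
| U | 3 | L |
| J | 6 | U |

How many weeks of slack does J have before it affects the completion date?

0

L→U→J = 3+3+6 = 12 sets the makespan at 12 weeks.
Longest path through J: 12 weeks (earliest finish 12, latest finish 12).
Slack of J = 6 − 6 = 0 weeks.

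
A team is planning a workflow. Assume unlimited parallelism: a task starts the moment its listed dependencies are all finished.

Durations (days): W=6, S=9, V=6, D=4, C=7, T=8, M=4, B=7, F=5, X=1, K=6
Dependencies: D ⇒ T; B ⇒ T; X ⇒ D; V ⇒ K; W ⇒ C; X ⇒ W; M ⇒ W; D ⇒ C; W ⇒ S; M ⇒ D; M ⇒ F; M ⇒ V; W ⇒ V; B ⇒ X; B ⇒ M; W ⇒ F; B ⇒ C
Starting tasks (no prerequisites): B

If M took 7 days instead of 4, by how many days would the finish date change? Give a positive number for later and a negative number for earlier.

3

The binding path is B→M→W→V→K = 7+4+6+6+6 = 29; finish at 29 days.
Since M is critical, the +3 change carries straight to that chain (now 32 days).
The critical path is still B→M→W→V→K; finish is now 32 days.
Change in finish: 32 − 29 = +3 days.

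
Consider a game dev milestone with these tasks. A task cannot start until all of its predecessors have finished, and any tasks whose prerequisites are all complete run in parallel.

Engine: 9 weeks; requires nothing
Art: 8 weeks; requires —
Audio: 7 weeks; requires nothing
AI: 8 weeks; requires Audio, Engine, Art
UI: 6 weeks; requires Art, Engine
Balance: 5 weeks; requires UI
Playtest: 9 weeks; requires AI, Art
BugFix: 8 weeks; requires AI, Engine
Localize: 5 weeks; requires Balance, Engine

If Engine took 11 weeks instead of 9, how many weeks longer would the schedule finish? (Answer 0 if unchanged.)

Critical path before the change: Engine→AI→Playtest = 9+8+9 = 26 giving 26 weeks.
Engine is on the critical path; changing it to 11 makes that path 28 weeks.
The critical path is still Engine→AI→Playtest; finish is now 28 weeks.
Change in finish: 28 − 26 = +2 weeks.

2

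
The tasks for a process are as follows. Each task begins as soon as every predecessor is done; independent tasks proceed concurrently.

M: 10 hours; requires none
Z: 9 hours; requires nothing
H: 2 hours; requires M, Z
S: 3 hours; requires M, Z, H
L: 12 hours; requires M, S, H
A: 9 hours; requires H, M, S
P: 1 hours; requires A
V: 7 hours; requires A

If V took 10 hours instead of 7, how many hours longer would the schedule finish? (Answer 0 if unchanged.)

3

Critical path before the change: M→H→S→A→V = 10+2+3+9+7 = 31 giving 31 hours.
Since V is critical, the +3 change carries straight to that chain (now 34 hours).
That remains the longest chain; total 34 hours.
Change in finish: 34 − 31 = +3 hours.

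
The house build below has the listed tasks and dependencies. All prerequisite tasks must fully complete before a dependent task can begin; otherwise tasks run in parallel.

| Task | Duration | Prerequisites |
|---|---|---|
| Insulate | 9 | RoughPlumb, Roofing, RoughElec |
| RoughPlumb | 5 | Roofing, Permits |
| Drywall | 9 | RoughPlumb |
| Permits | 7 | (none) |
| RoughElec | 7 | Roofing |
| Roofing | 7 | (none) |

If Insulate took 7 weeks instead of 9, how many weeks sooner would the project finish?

2

Baseline: Roofing→RoughElec→Insulate = 7+7+9 = 23 → 23 weeks.
Insulate lies on that path, so at 7 weeks the path becomes 21 weeks.
The binding chain switches to Permits→RoughPlumb→Drywall = 7+5+9 = 21; finish 21 weeks.
Change in finish: 21 − 23 = -2 weeks.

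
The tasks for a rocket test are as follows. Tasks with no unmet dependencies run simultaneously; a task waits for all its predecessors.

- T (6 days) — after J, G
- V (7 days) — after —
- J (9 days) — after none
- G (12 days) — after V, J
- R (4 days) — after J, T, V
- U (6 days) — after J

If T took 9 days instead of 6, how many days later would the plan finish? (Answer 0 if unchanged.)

The binding path is J→G→T→R = 9+12+6+4 = 31; finish at 31 days.
Since T is critical, the +3 change carries straight to that chain (now 34 days).
No other chain overtakes it, so the finish is 34 days.
Change in finish: 34 − 31 = +3 days.

3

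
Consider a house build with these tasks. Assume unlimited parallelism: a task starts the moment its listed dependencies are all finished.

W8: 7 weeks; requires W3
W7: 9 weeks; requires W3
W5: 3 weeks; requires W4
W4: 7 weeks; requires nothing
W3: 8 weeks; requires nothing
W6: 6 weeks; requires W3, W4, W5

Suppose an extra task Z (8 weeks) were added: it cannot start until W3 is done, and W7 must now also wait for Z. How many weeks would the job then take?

Originally the job takes 17 weeks.
With Z inserted, W7 now waits for max(W3, Z).
New critical path: W3→Z→W7 = 8+8+9 = 25 ⇒ 25 weeks.

25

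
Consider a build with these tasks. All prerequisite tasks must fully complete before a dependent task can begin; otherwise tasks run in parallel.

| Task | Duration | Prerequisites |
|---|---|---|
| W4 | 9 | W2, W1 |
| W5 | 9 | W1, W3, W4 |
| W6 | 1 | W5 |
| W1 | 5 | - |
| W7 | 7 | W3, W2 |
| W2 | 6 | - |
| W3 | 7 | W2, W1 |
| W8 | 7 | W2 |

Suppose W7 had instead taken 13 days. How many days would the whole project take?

Actual critical path: W2→W4→W5→W6 = 6+9+9+1 = 25 ⇒ 25 days.
The longest path through W7 is only 20 days, so W7 has float 5.
New critical path: W2→W3→W7 = 6+7+13 = 26 ⇒ 26 days.

26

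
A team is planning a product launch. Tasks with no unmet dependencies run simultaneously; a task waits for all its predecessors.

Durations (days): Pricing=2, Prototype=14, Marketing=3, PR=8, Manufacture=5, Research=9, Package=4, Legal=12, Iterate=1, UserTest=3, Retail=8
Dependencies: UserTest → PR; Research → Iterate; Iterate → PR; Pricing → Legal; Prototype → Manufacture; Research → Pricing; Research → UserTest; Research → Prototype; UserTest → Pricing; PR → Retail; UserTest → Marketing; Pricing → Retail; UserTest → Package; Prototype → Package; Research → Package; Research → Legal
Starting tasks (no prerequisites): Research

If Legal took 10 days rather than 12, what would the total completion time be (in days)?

28

Baseline: Research→Prototype→Manufacture = 9+14+5 = 28 → 28 days.
Legal has 2 days of float (longest path through it is 26).
The critical path is still Research→Prototype→Manufacture; finish is now 28 days.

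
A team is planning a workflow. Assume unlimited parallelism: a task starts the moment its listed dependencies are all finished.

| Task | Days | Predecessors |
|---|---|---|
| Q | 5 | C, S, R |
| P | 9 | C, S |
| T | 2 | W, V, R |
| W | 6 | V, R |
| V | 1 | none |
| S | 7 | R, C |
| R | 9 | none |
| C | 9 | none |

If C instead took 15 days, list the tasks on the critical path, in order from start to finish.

Baseline: C→S→P = 9+7+9 = 25 → 25 days.
Since C is critical, the +6 change carries straight to that chain (now 31 days).
That remains the longest chain; total 31 days.

C, S, P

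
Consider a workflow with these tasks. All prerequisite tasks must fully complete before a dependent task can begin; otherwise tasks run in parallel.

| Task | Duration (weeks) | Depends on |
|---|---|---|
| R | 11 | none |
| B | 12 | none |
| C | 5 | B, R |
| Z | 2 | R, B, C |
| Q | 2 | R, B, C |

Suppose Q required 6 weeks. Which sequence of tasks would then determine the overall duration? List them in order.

B, C, Q

The binding path is B→C→Q = 12+5+2 = 19; finish at 19 weeks.
Since Q is critical, the +4 change carries straight to that chain (now 23 weeks).
The critical path is still B→C→Q; finish is now 23 weeks.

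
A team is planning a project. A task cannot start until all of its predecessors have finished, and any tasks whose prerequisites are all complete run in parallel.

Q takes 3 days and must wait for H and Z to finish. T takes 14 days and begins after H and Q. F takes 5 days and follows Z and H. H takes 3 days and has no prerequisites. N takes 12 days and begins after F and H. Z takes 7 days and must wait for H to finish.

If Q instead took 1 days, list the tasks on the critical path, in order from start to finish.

H, Z, F, N

Baseline: H→Z→Q→T = 3+7+3+14 = 27 → 27 days.
Q lies on that path, so at 1 day the path becomes 25 days.
The binding chain switches to H→Z→F→N = 3+7+5+12 = 27; finish 27 days.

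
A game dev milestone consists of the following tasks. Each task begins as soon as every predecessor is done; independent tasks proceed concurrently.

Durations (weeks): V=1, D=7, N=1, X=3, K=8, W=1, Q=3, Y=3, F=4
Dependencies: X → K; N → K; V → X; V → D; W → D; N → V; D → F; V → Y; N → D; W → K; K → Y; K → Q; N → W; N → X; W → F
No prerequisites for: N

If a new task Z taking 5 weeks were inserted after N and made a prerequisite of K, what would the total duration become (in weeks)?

Originally the job takes 16 weeks.
With Z inserted, K now waits for max(W, N, X, Z).
New critical path: N→Z→K→Q = 1+5+8+3 = 17 ⇒ 17 weeks.

17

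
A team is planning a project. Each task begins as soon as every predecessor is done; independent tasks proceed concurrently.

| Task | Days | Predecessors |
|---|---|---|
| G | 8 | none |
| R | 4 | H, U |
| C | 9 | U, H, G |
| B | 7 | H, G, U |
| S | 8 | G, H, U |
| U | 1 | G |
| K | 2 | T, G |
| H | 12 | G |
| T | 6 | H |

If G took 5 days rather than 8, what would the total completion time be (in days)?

The binding path is G→H→C = 8+12+9 = 29; finish at 29 days.
G lies on that path, so at 5 days the path becomes 26 days.
That remains the longest chain; total 26 days.

26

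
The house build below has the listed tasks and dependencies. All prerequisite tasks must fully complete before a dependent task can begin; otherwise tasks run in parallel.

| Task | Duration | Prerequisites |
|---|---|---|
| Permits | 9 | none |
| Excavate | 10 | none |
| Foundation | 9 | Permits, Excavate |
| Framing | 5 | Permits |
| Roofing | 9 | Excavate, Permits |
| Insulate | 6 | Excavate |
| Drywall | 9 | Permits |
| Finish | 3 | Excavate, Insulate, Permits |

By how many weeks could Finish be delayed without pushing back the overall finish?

The longest chain is Excavate→Foundation = 10+9 = 19; overall finish 19 weeks.
The longest chain containing Finish totals 19 weeks.
So Finish can slip 19 − 19 = 0 weeks.

0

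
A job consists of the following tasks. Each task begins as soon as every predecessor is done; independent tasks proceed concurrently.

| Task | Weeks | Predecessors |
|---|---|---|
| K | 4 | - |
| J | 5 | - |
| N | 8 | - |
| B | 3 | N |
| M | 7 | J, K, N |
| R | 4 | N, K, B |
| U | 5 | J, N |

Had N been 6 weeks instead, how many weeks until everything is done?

Actual critical path: N→B→R = 8+3+4 = 15 ⇒ 15 weeks.
Since N is critical, the -2 change carries straight to that chain (now 13 weeks).
That remains the longest chain; total 13 weeks.

13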